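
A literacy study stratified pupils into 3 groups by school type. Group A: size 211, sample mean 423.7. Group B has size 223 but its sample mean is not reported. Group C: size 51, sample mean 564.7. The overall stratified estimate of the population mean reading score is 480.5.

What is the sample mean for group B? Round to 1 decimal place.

515.0

N = 211 + 223 + 51 = 485.
Overall total = μ·N = 480.5·485 = 233042.5.
Subtract the known strata: 211·423.7 + 51·564.7 = 118200.4.
Remaining total for group B: 233042.5 − 118200.4 = 114842.1.
Divide by its size: 114842.1 / 223 = 514.987... → 515.0.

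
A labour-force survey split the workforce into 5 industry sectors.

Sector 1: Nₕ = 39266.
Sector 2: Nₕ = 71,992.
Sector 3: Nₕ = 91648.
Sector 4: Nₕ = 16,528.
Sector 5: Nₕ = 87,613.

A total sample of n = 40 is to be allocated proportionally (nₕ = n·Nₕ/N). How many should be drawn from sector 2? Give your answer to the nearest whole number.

N = 39266 + 71992 + 91648 + 16528 + 87613 = 307047.
n_2 = 40·71992/307047 = 9.379... → 9.

9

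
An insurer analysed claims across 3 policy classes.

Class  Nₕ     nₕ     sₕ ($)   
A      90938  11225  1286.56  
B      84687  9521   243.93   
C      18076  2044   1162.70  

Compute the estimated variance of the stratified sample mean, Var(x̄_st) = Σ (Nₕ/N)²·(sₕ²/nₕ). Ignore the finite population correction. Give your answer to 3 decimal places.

39.456

N = 193701; Wₕ = Nₕ/N.
class A: (90938/193701)²·1286.56²/11225 = 32.501306
class B: (84687/193701)²·243.93²/9521 = 1.194587
class C: (18076/193701)²·1162.70²/2044 = 5.759641
Sum = 39.455533 → 39.456.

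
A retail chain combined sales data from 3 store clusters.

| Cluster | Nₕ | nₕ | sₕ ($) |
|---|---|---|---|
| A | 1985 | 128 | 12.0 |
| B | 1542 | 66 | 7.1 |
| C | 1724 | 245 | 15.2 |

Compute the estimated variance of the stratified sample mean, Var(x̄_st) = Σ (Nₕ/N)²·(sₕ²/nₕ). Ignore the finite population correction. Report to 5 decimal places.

0.32828

N = 5251; Wₕ = Nₕ/N.
cluster A: (1985/5251)²·12.0²/128 = 0.16076426
cluster B: (1542/5251)²·7.1²/66 = 0.06586542
cluster C: (1724/5251)²·15.2²/245 = 0.10165098
Sum = 0.32828066 → 0.32828.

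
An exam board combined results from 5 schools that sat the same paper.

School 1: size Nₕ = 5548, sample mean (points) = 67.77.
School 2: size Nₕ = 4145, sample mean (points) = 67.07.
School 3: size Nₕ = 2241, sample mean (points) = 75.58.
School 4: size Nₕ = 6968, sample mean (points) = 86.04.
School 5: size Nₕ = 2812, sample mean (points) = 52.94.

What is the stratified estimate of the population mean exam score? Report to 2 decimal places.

N = 21714; weights Wₕ = Nₕ/N = (0.2555, 0.1909, 0.1032, 0.3209, 0.1295).
x̄_st = Σ Wₕ·x̄ₕ = 0.2555·67.77 + 0.1909·67.07 + 0.1032·75.58 + 0.3209·86.04 + 0.1295·52.94 ≈ 72.3847...
→ 72.38.

72.38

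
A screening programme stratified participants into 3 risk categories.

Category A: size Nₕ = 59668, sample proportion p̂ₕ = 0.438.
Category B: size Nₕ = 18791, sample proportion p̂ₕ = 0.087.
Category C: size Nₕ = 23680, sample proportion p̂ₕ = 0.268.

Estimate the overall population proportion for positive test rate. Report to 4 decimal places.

Wₕ = Nₕ/N with N = 102139: 0.5842, 0.1840, 0.2318.
p̂_st = 0.5842·0.438 + 0.1840·0.087 + 0.2318·0.268 ≈ 0.334012... → 0.3340.

0.3340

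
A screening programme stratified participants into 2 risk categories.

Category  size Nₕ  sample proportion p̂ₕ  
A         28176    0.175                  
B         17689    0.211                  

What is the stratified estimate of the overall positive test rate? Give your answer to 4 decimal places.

0.1889

Wₕ = Nₕ/N with N = 45865: 0.6143, 0.3857.
p̂_st = 0.6143·0.175 + 0.3857·0.211 ≈ 0.188884... → 0.1889.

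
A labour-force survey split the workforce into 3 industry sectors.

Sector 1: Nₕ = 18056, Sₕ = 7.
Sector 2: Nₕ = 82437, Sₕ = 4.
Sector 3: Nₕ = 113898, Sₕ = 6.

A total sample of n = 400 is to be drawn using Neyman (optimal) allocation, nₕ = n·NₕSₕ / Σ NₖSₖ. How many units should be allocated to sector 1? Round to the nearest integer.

44

Σ NₕSₕ = 18056·7 + 82437·4 + 113898·6 = 1139528.
Share for 1: 126392/1139528 = 0.11092.
n_1 = 400 × 0.11092 = 44.366... → 44.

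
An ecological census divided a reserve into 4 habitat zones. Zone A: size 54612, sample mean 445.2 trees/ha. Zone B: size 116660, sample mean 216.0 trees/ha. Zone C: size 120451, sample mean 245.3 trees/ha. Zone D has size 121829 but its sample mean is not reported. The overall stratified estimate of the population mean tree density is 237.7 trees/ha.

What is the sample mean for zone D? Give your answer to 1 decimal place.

N = 54612 + 116660 + 120451 + 121829 = 413552.
Overall total = μ·N = 237.7·413552 = 98301310.4.
Subtract the known strata: 54612·445.2 + 116660·216.0 + 120451·245.3 = 79058452.7.
Remaining total for zone D: 98301310.4 − 79058452.7 = 19242857.7.
Divide by its size: 19242857.7 / 121829 = 157.950... → 157.9.

157.9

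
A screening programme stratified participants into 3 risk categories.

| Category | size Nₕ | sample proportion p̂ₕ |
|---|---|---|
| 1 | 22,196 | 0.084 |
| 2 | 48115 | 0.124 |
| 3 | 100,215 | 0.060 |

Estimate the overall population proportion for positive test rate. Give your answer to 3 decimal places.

0.081

N = 22196 + 48115 + 100215 = 170526.
Overall proportion = Σ (Nₕ/N)·p̂ₕ.
Σ Nₕp̂ₕ = 1864.464 + 5966.26 + 6012.9 = 13843.624.
13843.624 / 170526 = 0.08118... → 0.081.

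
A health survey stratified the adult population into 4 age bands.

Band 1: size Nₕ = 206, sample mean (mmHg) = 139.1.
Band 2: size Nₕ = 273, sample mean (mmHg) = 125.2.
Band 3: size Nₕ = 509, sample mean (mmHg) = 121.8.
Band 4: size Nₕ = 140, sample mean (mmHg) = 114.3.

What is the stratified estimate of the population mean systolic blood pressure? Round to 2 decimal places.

N = 1128; weights Wₕ = Nₕ/N = (0.1826, 0.2420, 0.4512, 0.1241).
x̄_st = Σ Wₕ·x̄ₕ = 0.1826·139.1 + 0.2420·125.2 + 0.4512·121.8 + 0.1241·114.3 ≈ 124.8514...
→ 124.85.

124.85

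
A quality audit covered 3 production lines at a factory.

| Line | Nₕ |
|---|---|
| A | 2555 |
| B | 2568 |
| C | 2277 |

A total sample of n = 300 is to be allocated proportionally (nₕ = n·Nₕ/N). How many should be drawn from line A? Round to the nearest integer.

Share of line A = 2555/7400 = 0.34527.
Allocate 300 × 0.34527 = 103.581... → 104.

104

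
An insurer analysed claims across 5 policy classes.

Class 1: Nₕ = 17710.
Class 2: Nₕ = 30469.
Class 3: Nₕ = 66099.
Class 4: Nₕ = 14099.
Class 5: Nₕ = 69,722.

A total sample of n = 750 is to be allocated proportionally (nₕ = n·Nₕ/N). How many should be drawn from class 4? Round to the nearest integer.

N = 17710 + 30469 + 66099 + 14099 + 69722 = 198099.
n_4 = 750·14099/198099 = 53.379... → 53.

53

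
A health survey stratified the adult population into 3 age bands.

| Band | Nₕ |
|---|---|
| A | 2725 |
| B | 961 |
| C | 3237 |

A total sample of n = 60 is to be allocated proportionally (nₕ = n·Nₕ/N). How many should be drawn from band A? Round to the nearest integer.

24

Share of band A = 2725/6923 = 0.39362.
Allocate 60 × 0.39362 = 23.617... → 24.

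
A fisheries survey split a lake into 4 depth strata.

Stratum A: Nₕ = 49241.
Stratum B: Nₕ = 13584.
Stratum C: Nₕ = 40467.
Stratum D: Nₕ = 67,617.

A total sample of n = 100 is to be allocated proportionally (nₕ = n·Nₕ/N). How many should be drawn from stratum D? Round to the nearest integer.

40

N = 49241 + 13584 + 40467 + 67617 = 170909.
n_D = 100·67617/170909 = 39.563... → 40.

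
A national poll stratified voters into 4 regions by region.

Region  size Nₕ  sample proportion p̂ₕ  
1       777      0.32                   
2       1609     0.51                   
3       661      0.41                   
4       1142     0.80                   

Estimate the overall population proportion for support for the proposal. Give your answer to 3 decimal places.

0.538

N = 777 + 1609 + 661 + 1142 = 4189.
Overall proportion = Σ (Nₕ/N)·p̂ₕ.
Σ Nₕp̂ₕ = 248.64 + 820.59 + 271.01 + 913.6 = 2253.84.
2253.84 / 4189 = 0.53804... → 0.538.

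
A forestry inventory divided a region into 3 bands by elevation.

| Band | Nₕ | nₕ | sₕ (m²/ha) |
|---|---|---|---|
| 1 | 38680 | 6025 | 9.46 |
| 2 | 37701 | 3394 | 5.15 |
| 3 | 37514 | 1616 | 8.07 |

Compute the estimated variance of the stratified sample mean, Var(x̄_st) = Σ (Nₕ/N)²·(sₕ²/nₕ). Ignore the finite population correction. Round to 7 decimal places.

0.0069414

N = 113895; Wₕ = Nₕ/N.
band 1: (38680/113895)²·9.46²/6025 = 0.0017131241
band 2: (37701/113895)²·5.15²/3394 = 0.0008562470
band 3: (37514/113895)²·8.07²/1616 = 0.0043720301
Sum = 0.0069414012 → 0.0069414.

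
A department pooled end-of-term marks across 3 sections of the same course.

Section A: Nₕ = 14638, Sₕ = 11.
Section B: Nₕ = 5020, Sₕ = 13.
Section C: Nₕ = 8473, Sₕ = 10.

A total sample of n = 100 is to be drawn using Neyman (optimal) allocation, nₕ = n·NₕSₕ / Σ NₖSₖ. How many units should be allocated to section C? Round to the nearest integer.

27

Σ NₕSₕ = 14638·11 + 5020·13 + 8473·10 = 311008.
Share for C: 84730/311008 = 0.27244.
n_C = 100 × 0.27244 = 27.244... → 27.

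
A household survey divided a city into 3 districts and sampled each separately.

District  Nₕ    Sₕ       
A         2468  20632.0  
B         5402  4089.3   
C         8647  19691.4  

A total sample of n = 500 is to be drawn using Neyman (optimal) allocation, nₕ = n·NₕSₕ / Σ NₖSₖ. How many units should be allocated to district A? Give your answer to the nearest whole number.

105

A: NₕSₕ = 2468·20632.0 = 50919776
B: NₕSₕ = 5402·4089.3 = 22090398.6
C: NₕSₕ = 8647·19691.4 = 170271535.8
Σ NₕSₕ = 243281710.4.
n_A = 500·50919776/243281710.4 = 104.652... → 105.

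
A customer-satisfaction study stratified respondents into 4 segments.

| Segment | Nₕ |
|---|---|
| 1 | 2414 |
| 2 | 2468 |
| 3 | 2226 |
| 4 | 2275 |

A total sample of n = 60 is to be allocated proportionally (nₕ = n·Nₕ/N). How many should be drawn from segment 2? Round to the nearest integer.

Share of segment 2 = 2468/9383 = 0.26303.
Allocate 60 × 0.26303 = 15.782... → 16.

16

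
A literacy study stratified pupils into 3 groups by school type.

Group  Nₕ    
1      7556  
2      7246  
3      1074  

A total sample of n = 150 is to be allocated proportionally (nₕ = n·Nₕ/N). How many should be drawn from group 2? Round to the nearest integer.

68

Share of group 2 = 7246/15876 = 0.45641.
Allocate 150 × 0.45641 = 68.462... → 68.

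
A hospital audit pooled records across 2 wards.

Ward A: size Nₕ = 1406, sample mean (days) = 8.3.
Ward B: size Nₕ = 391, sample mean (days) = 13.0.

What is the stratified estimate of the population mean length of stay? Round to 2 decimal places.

x̄_st = (Σ Nₕx̄ₕ) / (Σ Nₕ) = (1406·8.3 + 391·13.0) / 1797
= 16752.8 / 1797 = 9.3226... → 9.32.

9.32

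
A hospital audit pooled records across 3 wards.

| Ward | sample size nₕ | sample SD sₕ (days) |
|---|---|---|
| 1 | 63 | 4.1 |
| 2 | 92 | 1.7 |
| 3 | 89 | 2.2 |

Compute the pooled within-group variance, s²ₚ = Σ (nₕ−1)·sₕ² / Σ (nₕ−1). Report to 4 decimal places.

7.1831

1: (63−1)·4.1² = 62·16.81 = 1042.22
2: (92−1)·1.7² = 91·2.89 = 262.99
3: (89−1)·2.2² = 88·4.84 = 425.92
Numerator = 1731.13; denominator = Σ(nₕ−1) = 241.
s²ₚ = 1731.13/241 = 7.183112... → 7.1831.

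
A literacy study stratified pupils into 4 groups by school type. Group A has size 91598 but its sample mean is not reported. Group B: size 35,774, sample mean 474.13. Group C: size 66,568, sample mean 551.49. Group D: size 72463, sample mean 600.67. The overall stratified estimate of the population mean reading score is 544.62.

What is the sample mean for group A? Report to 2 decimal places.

522.82

N = 91598 + 35774 + 66568 + 72463 = 266403.
Overall total = μ·N = 544.62·266403 = 145088401.86.
Subtract the known strata: 35774·474.13 + 66568·551.49 + 72463·600.67 = 97199463.15.
Remaining total for group A: 145088401.86 − 97199463.15 = 47888938.71.
Divide by its size: 47888938.71 / 91598 = 522.8164... → 522.82.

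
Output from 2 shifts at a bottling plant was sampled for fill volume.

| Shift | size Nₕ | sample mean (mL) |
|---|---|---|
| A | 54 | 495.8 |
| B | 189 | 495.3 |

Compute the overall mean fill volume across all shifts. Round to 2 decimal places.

N = 54 + 189 = 243.
Weight each subgroup mean by Nₕ/N and sum.
Σ Nₕx̄ₕ = 54·495.8 + 189·495.3 = 26773.2 + 93611.7 = 120384.9.
Divide by N: 120384.9 / 243 = 495.4111... → 495.41.

495.41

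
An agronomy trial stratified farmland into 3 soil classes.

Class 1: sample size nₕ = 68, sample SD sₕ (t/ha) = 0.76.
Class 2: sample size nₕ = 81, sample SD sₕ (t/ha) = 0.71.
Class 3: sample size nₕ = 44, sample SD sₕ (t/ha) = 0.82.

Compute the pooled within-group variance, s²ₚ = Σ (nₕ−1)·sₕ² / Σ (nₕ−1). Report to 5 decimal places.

0.56811

1: (68−1)·0.76² = 67·0.5776 = 38.6992
2: (81−1)·0.71² = 80·0.5041 = 40.328
3: (44−1)·0.82² = 43·0.6724 = 28.9132
Numerator = 107.9404; denominator = Σ(nₕ−1) = 190.
s²ₚ = 107.9404/190 = 0.5681074... → 0.56811.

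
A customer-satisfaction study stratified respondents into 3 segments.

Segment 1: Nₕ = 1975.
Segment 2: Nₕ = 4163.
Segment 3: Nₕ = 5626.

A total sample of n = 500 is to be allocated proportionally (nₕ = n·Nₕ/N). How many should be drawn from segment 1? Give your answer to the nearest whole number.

84

Share of segment 1 = 1975/11764 = 0.16789.
Allocate 500 × 0.16789 = 83.943... → 84.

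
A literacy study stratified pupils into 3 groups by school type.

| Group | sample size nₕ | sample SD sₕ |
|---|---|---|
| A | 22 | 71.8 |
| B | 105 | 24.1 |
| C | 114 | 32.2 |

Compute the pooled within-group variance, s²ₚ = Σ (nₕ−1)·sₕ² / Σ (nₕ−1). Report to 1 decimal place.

1201.0

Degrees of freedom: 21 + 104 + 113 = 238.
Σ(nₕ−1)sₕ² = 21·5155.24 + 104·580.81 + 113·1036.84 = 285827.2.
s²ₚ = 285827.2 / 238 = 1200.955... → 1201.0.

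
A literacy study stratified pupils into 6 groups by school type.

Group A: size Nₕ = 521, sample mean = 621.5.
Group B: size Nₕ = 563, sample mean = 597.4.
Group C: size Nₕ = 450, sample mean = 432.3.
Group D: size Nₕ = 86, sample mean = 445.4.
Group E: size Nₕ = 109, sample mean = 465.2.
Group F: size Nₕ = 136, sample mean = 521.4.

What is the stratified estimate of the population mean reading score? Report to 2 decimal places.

x̄_st = (Σ Nₕx̄ₕ) / (Σ Nₕ) = (521·621.5 + 563·597.4 + 450·432.3 + 86·445.4 + 109·465.2 + 136·521.4) / 1865
= 1014594.3 / 1865 = 544.0184... → 544.02.

544.02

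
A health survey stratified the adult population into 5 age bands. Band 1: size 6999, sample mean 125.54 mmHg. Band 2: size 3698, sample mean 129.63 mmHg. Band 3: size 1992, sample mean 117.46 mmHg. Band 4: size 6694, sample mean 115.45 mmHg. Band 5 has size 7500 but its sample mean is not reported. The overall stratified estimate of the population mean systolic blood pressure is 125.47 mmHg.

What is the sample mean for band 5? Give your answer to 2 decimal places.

Σ Nₕx̄ₕ = N·μ, so 7500·x̄_5 = 26883·125.47 − (6999·125.54 + 3698·129.63 + 1992·117.46 + 6694·115.45).
= 3373010.01 − 2364828.82 = 1008181.19.
x̄_5 = 1008181.19 / 7500 = 134.4242... → 134.42.

134.42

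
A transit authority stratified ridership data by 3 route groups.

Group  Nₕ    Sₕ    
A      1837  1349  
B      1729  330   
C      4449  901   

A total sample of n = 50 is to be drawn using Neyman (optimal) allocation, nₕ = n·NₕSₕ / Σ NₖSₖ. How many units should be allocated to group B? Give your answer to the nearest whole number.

4

A: NₕSₕ = 1837·1349 = 2478113
B: NₕSₕ = 1729·330 = 570570
C: NₕSₕ = 4449·901 = 4008549
Σ NₕSₕ = 7057232.
n_B = 50·570570/7057232 = 4.042... → 4.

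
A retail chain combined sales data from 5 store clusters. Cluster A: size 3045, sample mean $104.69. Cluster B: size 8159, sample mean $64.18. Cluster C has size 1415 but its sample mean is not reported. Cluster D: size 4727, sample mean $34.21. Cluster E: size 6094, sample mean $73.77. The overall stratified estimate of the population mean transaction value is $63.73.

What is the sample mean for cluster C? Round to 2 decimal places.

Σ Nₕx̄ₕ = N·μ, so 1415·x̄_C = 23440·63.73 − (3045·104.69 + 8159·64.18 + 4727·34.21 + 6094·73.77).
= 1493831.2 − 1453690.72 = 40140.48.
x̄_C = 40140.48 / 1415 = 28.3678... → 28.37.

28.37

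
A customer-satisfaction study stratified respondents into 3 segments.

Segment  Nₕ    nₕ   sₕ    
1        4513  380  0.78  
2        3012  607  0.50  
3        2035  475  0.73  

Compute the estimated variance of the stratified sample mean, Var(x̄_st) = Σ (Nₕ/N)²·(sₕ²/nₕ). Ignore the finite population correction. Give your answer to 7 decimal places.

N = 9560. Term for each stratum: Wₕ²sₕ²/nₕ.
Var(x̄_st) = 0.0003567964 + 0.0000408833 + 0.0000508353 = 0.0004485149 → 0.0004485.

0.0004485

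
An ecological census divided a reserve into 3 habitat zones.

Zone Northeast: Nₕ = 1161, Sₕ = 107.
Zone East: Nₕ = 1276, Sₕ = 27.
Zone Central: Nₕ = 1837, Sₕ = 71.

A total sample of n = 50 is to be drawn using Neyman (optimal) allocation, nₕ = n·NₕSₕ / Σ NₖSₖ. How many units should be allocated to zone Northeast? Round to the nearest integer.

21

Northeast: NₕSₕ = 1161·107 = 124227
East: NₕSₕ = 1276·27 = 34452
Central: NₕSₕ = 1837·71 = 130427
Σ NₕSₕ = 289106.
n_Northeast = 50·124227/289106 = 21.485... → 21.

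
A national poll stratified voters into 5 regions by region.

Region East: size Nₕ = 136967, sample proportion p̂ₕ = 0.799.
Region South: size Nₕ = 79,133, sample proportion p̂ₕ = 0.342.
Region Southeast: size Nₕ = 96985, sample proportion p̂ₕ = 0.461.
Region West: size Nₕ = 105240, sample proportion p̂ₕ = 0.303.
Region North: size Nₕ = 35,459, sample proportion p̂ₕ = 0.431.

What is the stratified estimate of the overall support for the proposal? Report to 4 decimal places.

0.5033

Wₕ = Nₕ/N with N = 453784: 0.3018, 0.1744, 0.2137, 0.2319, 0.0781.
p̂_st = 0.3018·0.799 + 0.1744·0.342 + 0.2137·0.461 + 0.2319·0.303 + 0.0781·0.431 ≈ 0.503281... → 0.5033.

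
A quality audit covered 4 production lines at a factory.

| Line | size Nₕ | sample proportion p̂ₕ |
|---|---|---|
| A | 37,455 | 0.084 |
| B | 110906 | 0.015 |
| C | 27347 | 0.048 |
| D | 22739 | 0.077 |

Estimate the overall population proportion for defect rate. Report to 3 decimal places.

0.040

Wₕ = Nₕ/N with N = 198447: 0.1887, 0.5589, 0.1378, 0.1146.
p̂_st = 0.1887·0.084 + 0.5589·0.015 + 0.1378·0.048 + 0.1146·0.077 ≈ 0.03967... → 0.040.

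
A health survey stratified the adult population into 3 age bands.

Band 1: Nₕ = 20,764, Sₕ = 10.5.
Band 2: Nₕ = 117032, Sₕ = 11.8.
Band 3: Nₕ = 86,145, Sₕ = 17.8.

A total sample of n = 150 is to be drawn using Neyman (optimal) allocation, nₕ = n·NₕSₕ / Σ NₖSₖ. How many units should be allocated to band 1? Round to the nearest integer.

10

1: NₕSₕ = 20764·10.5 = 218022
2: NₕSₕ = 117032·11.8 = 1380977.6
3: NₕSₕ = 86145·17.8 = 1533381
Σ NₕSₕ = 3132380.6.
n_1 = 150·218022/3132380.6 = 10.440... → 10.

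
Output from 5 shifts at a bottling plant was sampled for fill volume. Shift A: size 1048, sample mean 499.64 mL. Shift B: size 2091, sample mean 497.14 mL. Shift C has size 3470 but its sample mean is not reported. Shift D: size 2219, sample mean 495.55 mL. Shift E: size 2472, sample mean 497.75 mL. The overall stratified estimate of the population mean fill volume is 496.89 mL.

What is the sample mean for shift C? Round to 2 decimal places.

496.15

N = 1048 + 2091 + 3470 + 2219 + 2472 = 11300.
Overall total = μ·N = 496.89·11300 = 5614857.
Subtract the known strata: 1048·499.64 + 2091·497.14 + 2219·495.55 + 2472·497.75 = 3893205.91.
Remaining total for shift C: 5614857 − 3893205.91 = 1721651.09.
Divide by its size: 1721651.09 / 3470 = 496.1531... → 496.15.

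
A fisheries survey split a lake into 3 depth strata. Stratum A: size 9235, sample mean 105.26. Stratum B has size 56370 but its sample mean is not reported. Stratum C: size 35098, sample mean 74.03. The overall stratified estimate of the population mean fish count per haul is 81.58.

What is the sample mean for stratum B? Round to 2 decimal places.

Σ Nₕx̄ₕ = N·μ, so 56370·x̄_B = 100703·81.58 − (9235·105.26 + 35098·74.03).
= 8215350.74 − 3570381.04 = 4644969.7.
x̄_B = 4644969.7 / 56370 = 82.4014... → 82.40.

82.40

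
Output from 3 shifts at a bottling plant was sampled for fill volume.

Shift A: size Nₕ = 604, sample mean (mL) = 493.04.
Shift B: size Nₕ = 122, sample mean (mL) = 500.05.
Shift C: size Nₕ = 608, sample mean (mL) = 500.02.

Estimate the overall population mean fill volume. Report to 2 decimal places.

x̄_st = (Σ Nₕx̄ₕ) / (Σ Nₕ) = (604·493.04 + 122·500.05 + 608·500.02) / 1334
= 662814.42 / 1334 = 496.8624... → 496.86.

496.86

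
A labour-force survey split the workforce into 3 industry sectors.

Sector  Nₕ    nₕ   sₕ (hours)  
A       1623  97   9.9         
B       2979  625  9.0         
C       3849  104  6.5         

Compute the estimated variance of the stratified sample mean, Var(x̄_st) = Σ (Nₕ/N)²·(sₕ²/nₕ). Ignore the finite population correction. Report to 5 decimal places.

N = 8451. Term for each stratum: Wₕ²sₕ²/nₕ.
Var(x̄_st) = 0.03726658 + 0.01610385 + 0.08427000 = 0.13764043 → 0.13764.

0.13764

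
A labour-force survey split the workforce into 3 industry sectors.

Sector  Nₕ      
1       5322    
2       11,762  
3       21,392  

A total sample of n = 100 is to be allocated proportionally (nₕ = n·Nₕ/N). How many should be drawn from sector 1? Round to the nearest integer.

Share of sector 1 = 5322/38476 = 0.13832.
Allocate 100 × 0.13832 = 13.832... → 14.

14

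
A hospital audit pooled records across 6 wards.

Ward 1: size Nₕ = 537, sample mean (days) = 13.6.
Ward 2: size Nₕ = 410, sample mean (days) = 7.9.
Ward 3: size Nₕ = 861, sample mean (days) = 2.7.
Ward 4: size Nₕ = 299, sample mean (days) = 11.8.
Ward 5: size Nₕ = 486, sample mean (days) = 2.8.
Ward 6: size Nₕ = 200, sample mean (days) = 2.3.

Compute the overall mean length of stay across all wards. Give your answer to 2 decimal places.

N = 2793; weights Wₕ = Nₕ/N = (0.1923, 0.1468, 0.3083, 0.1071, 0.1740, 0.0716).
x̄_st = Σ Wₕ·x̄ₕ = 0.1923·13.6 + 0.1468·7.9 + 0.3083·2.7 + 0.1071·11.8 + 0.1740·2.8 + 0.0716·2.3 ≈ 6.5220...
→ 6.52.

6.52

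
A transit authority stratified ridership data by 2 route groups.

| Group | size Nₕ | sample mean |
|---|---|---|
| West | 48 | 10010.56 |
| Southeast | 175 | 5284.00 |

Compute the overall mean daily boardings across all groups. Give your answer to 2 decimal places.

6301.38

N = 48 + 175 = 223.
Overall mean = Σ (Nₕ/N)·x̄ₕ — weight by population share, not a simple average.
Σ Nₕx̄ₕ = 48·10010.56 + 175·5284.00 = 480506.88 + 924700 = 1405206.88.
Divide by N: 1405206.88 / 223 = 6301.3761... → 6301.38.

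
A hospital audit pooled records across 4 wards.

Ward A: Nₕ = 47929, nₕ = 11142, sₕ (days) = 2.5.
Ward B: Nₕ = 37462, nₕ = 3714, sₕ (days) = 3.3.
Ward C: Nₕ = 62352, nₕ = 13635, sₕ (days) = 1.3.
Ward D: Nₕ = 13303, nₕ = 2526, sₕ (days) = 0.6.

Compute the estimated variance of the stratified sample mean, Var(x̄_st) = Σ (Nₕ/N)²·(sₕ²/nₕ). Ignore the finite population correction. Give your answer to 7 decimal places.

N = 161046. Term for each stratum: Wₕ²sₕ²/nₕ.
Var(x̄_st) = 0.0000496837 + 0.0001586602 + 0.0000185794 + 0.0000009725 = 0.0002278958 → 0.0002279.

0.0002279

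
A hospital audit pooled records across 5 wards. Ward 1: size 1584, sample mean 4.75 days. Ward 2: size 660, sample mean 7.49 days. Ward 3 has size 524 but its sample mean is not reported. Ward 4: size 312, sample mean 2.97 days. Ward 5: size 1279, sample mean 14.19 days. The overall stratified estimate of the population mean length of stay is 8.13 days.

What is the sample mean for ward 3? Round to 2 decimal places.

N = 1584 + 660 + 524 + 312 + 1279 = 4359.
Overall total = μ·N = 8.13·4359 = 35438.67.
Subtract the known strata: 1584·4.75 + 660·7.49 + 312·2.97 + 1279·14.19 = 31543.05.
Remaining total for ward 3: 35438.67 − 31543.05 = 3895.62.
Divide by its size: 3895.62 / 524 = 7.4344... → 7.43.

7.43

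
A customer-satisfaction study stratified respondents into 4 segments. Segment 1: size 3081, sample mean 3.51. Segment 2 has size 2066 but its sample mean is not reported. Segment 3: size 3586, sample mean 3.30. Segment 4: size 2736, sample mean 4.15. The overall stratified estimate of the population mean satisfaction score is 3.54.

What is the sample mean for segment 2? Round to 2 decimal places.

Σ Nₕx̄ₕ = N·μ, so 2066·x̄_2 = 11469·3.54 − (3081·3.51 + 3586·3.30 + 2736·4.15).
= 40600.26 − 34002.51 = 6597.75.
x̄_2 = 6597.75 / 2066 = 3.1935... → 3.19.

3.19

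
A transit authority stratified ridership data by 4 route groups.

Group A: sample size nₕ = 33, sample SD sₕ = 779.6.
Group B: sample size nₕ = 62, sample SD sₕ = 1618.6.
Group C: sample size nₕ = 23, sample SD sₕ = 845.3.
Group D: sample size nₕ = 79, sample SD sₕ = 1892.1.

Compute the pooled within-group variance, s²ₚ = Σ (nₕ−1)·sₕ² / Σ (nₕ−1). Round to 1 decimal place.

A: (33−1)·779.6² = 32·607776.16 = 19448837.12
B: (62−1)·1618.6² = 61·2619865.96 = 159811823.56
C: (23−1)·845.3² = 22·714532.09 = 15719705.98
D: (79−1)·1892.1² = 78·3580042.41 = 279243307.98
Numerator = 474223674.64; denominator = Σ(nₕ−1) = 193.
s²ₚ = 474223674.64/193 = 2457117.485... → 2457117.5.

2457117.5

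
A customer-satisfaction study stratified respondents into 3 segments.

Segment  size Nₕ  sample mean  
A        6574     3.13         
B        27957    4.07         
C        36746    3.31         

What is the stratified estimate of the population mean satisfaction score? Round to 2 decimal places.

N = 6574 + 27957 + 36746 = 71277.
Weight each subgroup mean by Nₕ/N and sum.
Σ Nₕx̄ₕ = 6574·3.13 + 27957·4.07 + 36746·3.31 = 20576.62 + 113784.99 + 121629.26 = 255990.87.
Divide by N: 255990.87 / 71277 = 3.5915... → 3.59.

3.59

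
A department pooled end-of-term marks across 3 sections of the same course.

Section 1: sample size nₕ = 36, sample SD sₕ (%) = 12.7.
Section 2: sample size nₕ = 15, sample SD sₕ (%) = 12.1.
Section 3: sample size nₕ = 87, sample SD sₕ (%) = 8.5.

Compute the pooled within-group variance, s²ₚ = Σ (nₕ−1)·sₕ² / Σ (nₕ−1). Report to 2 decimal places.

103.03

Degrees of freedom: 35 + 14 + 86 = 135.
Σ(nₕ−1)sₕ² = 35·161.29 + 14·146.41 + 86·72.25 = 13908.39.
s²ₚ = 13908.39 / 135 = 103.0251... → 103.03.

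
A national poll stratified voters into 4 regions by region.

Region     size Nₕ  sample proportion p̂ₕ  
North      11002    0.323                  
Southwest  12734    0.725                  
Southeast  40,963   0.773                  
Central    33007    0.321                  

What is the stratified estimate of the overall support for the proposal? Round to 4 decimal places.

0.5634

Wₕ = Nₕ/N with N = 97706: 0.1126, 0.1303, 0.4192, 0.3378.
p̂_st = 0.1126·0.323 + 0.1303·0.725 + 0.4192·0.773 + 0.3378·0.321 ≈ 0.563378... → 0.5634.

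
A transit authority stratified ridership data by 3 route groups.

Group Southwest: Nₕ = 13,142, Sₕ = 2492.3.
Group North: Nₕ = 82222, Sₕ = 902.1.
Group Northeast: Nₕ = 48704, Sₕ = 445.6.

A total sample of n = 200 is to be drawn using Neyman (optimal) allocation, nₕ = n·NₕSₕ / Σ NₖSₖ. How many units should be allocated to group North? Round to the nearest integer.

115

Σ NₕSₕ = 13142·2492.3 + 82222·902.1 + 48704·445.6 = 128628775.2.
Share for North: 74172466.2/128628775.2 = 0.57664.
n_North = 200 × 0.57664 = 115.328... → 115.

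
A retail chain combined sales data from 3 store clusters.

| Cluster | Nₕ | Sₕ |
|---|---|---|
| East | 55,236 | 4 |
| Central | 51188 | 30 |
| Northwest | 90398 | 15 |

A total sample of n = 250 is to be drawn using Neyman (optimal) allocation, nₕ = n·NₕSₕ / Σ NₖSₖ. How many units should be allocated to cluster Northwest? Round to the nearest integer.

East: NₕSₕ = 55236·4 = 220944
Central: NₕSₕ = 51188·30 = 1535640
Northwest: NₕSₕ = 90398·15 = 1355970
Σ NₕSₕ = 3112554.
n_Northwest = 250·1355970/3112554 = 108.911... → 109.

109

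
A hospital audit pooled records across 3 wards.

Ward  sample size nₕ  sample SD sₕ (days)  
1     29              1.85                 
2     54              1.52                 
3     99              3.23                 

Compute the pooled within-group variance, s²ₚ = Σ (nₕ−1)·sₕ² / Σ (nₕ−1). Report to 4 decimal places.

1: (29−1)·1.85² = 28·3.4225 = 95.83
2: (54−1)·1.52² = 53·2.3104 = 122.4512
3: (99−1)·3.23² = 98·10.4329 = 1022.4242
Numerator = 1240.7054; denominator = Σ(nₕ−1) = 179.
s²ₚ = 1240.7054/179 = 6.931315... → 6.9313.

6.9313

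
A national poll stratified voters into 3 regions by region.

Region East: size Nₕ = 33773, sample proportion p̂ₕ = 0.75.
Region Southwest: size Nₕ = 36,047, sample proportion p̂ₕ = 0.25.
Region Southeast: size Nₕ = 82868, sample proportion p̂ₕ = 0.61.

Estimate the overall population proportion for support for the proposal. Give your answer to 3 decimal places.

0.556

Wₕ = Nₕ/N with N = 152688: 0.2212, 0.2361, 0.5427.
p̂_st = 0.2212·0.75 + 0.2361·0.25 + 0.5427·0.61 ≈ 0.55598... → 0.556.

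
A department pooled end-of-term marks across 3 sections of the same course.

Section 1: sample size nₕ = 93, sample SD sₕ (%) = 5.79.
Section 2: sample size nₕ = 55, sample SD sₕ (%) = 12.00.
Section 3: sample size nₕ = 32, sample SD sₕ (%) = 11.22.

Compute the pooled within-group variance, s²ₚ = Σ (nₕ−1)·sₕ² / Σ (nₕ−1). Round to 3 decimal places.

1: (93−1)·5.79² = 92·33.5241 = 3084.2172
2: (55−1)·12.00² = 54·144 = 7776
3: (32−1)·11.22² = 31·125.8884 = 3902.5404
Numerator = 14762.7576; denominator = Σ(nₕ−1) = 177.
s²ₚ = 14762.7576/177 = 83.40541... → 83.405.

83.405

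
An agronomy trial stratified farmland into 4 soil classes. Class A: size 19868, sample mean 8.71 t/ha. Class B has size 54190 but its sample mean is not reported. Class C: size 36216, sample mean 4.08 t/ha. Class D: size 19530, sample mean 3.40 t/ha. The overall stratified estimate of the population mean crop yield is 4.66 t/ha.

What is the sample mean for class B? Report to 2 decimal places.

N = 19868 + 54190 + 36216 + 19530 = 129804.
Overall total = μ·N = 4.66·129804 = 604886.64.
Subtract the known strata: 19868·8.71 + 36216·4.08 + 19530·3.40 = 387213.56.
Remaining total for class B: 604886.64 − 387213.56 = 217673.08.
Divide by its size: 217673.08 / 54190 = 4.0168... → 4.02.

4.02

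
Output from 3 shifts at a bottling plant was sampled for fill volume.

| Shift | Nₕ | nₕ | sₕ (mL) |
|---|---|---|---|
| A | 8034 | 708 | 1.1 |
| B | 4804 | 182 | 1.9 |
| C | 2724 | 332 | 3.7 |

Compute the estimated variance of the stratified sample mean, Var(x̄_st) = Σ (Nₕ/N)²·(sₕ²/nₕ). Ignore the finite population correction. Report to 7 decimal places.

N = 15562. Term for each stratum: Wₕ²sₕ²/nₕ.
Var(x̄_st) = 0.0004554964 + 0.0018902141 + 0.0012634229 = 0.0036091334 → 0.0036091.

0.0036091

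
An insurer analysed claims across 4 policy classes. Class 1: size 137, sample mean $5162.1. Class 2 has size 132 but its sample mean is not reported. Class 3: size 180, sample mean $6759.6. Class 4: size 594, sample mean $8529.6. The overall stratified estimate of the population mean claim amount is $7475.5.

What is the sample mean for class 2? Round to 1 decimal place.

N = 137 + 132 + 180 + 594 = 1043.
Overall total = μ·N = 7475.5·1043 = 7796946.5.
Subtract the known strata: 137·5162.1 + 180·6759.6 + 594·8529.6 = 6990518.1.
Remaining total for class 2: 7796946.5 − 6990518.1 = 806428.4.
Divide by its size: 806428.4 / 132 = 6109.306... → 6109.3.

6109.3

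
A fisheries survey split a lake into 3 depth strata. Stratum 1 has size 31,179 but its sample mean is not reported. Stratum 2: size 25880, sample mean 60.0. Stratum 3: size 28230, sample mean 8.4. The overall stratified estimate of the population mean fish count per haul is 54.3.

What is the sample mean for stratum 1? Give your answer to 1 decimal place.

91.1

Σ Nₕx̄ₕ = N·μ, so 31179·x̄_1 = 85289·54.3 − (25880·60.0 + 28230·8.4).
= 4631192.7 − 1789932 = 2841260.7.
x̄_1 = 2841260.7 / 31179 = 91.127... → 91.1.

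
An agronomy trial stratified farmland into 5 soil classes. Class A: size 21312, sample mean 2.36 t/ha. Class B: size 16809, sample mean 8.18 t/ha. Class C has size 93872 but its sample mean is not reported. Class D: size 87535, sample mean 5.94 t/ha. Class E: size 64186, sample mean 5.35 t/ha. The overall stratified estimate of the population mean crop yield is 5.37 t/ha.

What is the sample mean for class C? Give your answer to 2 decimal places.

Σ Nₕx̄ₕ = N·μ, so 93872·x̄_C = 283714·5.37 − (21312·2.36 + 16809·8.18 + 87535·5.94 + 64186·5.35).
= 1523544.18 − 1051146.94 = 472397.24.
x̄_C = 472397.24 / 93872 = 5.0324... → 5.03.

5.03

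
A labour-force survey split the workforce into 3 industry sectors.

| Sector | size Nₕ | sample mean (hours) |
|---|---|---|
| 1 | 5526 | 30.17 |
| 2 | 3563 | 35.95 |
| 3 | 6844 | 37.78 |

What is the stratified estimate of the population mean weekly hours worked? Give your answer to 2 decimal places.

x̄_st = (Σ Nₕx̄ₕ) / (Σ Nₕ) = (5526·30.17 + 3563·35.95 + 6844·37.78) / 15933
= 553375.59 / 15933 = 34.7314... → 34.73.

34.73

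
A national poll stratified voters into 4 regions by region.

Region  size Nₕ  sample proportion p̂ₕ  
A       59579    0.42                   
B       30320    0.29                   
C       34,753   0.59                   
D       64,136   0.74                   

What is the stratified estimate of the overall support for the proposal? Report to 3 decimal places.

Wₕ = Nₕ/N with N = 188788: 0.3156, 0.1606, 0.1841, 0.3397.
p̂_st = 0.3156·0.42 + 0.1606·0.29 + 0.1841·0.59 + 0.3397·0.74 ≈ 0.53913... → 0.539.

0.539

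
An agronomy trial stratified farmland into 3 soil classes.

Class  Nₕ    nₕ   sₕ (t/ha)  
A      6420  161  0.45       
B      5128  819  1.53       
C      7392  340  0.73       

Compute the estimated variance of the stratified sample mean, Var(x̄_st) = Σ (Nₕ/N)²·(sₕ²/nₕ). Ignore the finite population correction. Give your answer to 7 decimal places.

N = 18940; Wₕ = Nₕ/N.
class A: (6420/18940)²·0.45²/161 = 0.0001445138
class B: (5128/18940)²·1.53²/819 = 0.0002095246
class C: (7392/18940)²·0.73²/340 = 0.0002387431
Sum = 0.0005927815 → 0.0005928.

0.0005928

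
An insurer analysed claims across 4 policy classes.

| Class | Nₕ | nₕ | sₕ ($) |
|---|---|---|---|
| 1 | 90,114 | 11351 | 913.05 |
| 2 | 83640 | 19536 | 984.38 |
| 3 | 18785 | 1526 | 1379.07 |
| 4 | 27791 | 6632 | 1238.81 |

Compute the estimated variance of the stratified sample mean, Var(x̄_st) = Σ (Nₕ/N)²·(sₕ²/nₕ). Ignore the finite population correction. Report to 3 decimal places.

N = 220330; Wₕ = Nₕ/N.
class 1: (90114/220330)²·913.05²/11351 = 12.285484
class 2: (83640/220330)²·984.38²/19536 = 7.147772
class 3: (18785/220330)²·1379.07²/1526 = 9.059270
class 4: (27791/220330)²·1238.81²/6632 = 3.681510
Sum = 32.174036 → 32.174.

32.174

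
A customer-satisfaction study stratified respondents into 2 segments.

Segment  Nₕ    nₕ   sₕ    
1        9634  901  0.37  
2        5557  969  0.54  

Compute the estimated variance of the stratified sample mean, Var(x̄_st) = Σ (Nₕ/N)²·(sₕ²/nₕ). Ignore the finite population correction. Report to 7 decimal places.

0.0001014

N = 15191; Wₕ = Nₕ/N.
segment 1: (9634/15191)²·0.37²/901 = 0.0000611110
segment 2: (5557/15191)²·0.54²/969 = 0.0000402691
Sum = 0.0001013801 → 0.0001014.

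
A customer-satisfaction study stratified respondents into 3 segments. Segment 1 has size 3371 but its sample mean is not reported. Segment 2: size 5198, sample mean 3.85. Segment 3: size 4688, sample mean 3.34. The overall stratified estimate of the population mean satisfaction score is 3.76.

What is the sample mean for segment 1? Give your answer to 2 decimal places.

4.21

N = 3371 + 5198 + 4688 = 13257.
Overall total = μ·N = 3.76·13257 = 49846.32.
Subtract the known strata: 5198·3.85 + 4688·3.34 = 35670.22.
Remaining total for segment 1: 49846.32 − 35670.22 = 14176.1.
Divide by its size: 14176.1 / 3371 = 4.2053... → 4.21.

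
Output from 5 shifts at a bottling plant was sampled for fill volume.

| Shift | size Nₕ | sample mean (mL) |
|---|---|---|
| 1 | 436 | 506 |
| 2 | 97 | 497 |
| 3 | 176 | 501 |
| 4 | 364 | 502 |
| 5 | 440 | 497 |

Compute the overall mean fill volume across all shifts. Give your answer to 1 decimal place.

501.3

N = 436 + 97 + 176 + 364 + 440 = 1513.
The stratified mean weights each stratum mean by its population share Nₕ/N.
Σ Nₕx̄ₕ = 436·506 + 97·497 + 176·501 + 364·502 + 440·497 = 220616 + 48209 + 88176 + 182728 + 218680 = 758409.
Divide by N: 758409 / 1513 = 501.262... → 501.3.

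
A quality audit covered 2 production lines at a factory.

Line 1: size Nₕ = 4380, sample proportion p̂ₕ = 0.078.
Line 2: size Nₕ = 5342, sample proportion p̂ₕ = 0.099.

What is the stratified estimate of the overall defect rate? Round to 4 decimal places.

N = 4380 + 5342 = 9722.
Overall proportion = Σ (Nₕ/N)·p̂ₕ.
Σ Nₕp̂ₕ = 341.64 + 528.858 = 870.498.
870.498 / 9722 = 0.089539... → 0.0895.

0.0895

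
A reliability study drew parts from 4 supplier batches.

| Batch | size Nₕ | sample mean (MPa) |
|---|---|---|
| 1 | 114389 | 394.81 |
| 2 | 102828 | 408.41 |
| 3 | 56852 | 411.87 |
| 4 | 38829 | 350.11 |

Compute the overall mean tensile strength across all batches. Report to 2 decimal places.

x̄_st = (Σ Nₕx̄ₕ) / (Σ Nₕ) = (114389·394.81 + 102828·408.41 + 56852·411.87 + 38829·350.11) / 312898
= 124167959 / 312898 = 396.8321... → 396.83.

396.83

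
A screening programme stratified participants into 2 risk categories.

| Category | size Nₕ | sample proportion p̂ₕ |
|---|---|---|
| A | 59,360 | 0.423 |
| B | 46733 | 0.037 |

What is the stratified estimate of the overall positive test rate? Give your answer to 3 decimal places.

0.253

N = 59360 + 46733 = 106093.
Overall proportion = Σ (Nₕ/N)·p̂ₕ.
Σ Nₕp̂ₕ = 25109.28 + 1729.121 = 26838.401.
26838.401 / 106093 = 0.25297... → 0.253.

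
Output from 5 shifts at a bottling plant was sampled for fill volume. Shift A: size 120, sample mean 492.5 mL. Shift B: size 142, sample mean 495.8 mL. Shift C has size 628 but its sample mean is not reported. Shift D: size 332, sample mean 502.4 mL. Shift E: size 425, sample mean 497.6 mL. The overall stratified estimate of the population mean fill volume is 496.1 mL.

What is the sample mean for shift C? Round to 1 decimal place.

492.5

Σ Nₕx̄ₕ = N·μ, so 628·x̄_C = 1647·496.1 − (120·492.5 + 142·495.8 + 332·502.4 + 425·497.6).
= 817076.7 − 507780.4 = 309296.3.
x̄_C = 309296.3 / 628 = 492.510... → 492.5.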